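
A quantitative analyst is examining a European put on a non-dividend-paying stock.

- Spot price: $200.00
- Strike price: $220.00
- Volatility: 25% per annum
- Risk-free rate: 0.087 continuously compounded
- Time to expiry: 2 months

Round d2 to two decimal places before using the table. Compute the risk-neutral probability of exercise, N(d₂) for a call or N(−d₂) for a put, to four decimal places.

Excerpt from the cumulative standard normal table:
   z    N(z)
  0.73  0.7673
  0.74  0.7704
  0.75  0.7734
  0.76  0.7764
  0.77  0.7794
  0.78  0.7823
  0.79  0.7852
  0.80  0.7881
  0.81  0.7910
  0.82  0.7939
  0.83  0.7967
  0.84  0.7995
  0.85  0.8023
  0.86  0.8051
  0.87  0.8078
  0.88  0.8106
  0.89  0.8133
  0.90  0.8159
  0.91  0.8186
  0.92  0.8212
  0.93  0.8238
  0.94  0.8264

0.7995

T = 0.1667;  σ√T = 0.1021
d₁ = [ln(200/220) + (0.087 + ½·0.25²)·0.1667] / (σ√T) = (-0.0953 + 0.0197) / 0.1021 = -0.7407 → -0.74
d₂ = -0.7407 − 0.1021 = -0.8428 → -0.84
Pr(exercise) under Q = N(−d₂) = N(0.84) = 0.7995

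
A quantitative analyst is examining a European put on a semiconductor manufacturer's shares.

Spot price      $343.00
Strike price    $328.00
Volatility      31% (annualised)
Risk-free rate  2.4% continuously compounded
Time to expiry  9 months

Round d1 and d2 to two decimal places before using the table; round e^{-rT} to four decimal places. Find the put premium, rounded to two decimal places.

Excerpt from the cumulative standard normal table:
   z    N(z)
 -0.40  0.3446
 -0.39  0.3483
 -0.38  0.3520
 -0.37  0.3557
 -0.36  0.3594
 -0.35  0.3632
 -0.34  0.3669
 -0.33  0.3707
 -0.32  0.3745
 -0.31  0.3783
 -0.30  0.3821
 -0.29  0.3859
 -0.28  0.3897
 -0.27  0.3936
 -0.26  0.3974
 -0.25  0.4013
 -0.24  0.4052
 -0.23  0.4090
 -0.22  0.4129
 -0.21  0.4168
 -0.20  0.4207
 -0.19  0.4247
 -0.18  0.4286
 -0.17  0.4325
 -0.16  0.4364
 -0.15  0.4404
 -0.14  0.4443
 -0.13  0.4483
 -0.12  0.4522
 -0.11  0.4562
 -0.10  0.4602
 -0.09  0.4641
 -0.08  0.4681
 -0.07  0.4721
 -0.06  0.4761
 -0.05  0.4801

T = 0.75;  σ√T = 0.2685
d₁ = [ln(343/328) + (0.024 + 0.31²/2)·0.75] / 0.2685 = [0.0447 + 0.0540] / 0.2685 = 0.3678 ⇒ 0.37
d₂ = d₁ − σ√T = 0.3678 − 0.2685 = 0.0994 ⇒ 0.10
exp(−rT) = exp(−0.024·0.75) = 0.9822
P = 328·0.9822·N(-0.10) − 343·N(-0.37) = 328·0.9822·0.4602 − 343·0.3557 = 148.2588 − 122.0051 = 26.2537

$26.25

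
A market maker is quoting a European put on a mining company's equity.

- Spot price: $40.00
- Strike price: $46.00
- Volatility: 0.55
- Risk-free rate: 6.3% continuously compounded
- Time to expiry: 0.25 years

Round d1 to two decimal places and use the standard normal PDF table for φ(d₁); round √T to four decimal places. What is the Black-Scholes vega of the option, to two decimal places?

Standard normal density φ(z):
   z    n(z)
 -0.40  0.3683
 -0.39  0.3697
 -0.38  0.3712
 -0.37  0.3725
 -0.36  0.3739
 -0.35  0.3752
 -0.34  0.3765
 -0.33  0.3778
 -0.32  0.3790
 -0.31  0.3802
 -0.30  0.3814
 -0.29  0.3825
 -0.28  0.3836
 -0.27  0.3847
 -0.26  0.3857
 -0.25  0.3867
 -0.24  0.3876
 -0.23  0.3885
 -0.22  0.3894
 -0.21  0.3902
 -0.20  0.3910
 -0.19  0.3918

7.60

T = 0.25;  σ√T = 0.2750
d₁ = [ln(40/46) + (0.063 + 0.55²/2)·0.25] / 0.2750 = [-0.1398 + 0.0536] / 0.2750 = -0.3135 which rounds to -0.31
√T = √0.25 = 0.5000
φ(d₁) = φ(-0.31) = 0.3802
vega = S·φ(d₁)·√T = 40·0.3802·0.5000 = 7.6040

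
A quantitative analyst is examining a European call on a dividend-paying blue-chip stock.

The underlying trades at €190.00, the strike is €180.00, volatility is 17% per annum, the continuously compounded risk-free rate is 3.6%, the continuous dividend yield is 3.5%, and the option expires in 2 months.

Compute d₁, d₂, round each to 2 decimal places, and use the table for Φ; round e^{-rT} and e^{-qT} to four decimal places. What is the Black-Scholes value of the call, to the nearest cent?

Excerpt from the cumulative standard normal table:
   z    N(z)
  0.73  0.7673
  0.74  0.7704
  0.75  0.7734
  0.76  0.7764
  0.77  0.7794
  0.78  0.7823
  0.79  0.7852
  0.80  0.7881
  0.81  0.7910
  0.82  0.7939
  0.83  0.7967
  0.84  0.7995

€11.59

σ√T = 0.17·√0.1667 = 0.0694
d₁ = [ln(190/180) + (0.036 − 0.035 + 0.17²/2)·0.1667] / 0.0694 = [0.0541 + 0.0026] / 0.0694 = 0.8161 which rounds to 0.82
d₂ = d₁ − σ√T = 0.8161 − 0.0694 = 0.7467 which rounds to 0.75
e^(−qT) = e^(−0.035·0.1667) = 0.9942;  e^(−rT) = e^(−0.036·0.1667) = 0.9940
N(d₁) = N(0.82) = 0.7939;  N(d₂) = N(0.75) = 0.7734
C = 190·0.9942·0.7939 − 180·0.9940·0.7734 = 149.9661 − 138.3767 = 11.5894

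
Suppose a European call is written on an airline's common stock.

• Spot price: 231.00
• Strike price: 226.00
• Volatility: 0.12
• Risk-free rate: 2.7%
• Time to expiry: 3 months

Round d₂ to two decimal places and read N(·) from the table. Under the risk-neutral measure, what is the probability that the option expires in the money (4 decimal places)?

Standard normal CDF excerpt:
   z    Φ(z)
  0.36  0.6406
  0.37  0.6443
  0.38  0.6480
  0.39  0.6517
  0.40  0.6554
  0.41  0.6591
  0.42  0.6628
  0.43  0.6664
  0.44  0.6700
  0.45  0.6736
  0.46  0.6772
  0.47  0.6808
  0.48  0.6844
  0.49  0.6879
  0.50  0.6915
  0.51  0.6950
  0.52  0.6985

T = 0.25;  σ√T = 0.0600
d₁ = [ln(231/226) + (0.027 + 0.12²/2)·0.25] / 0.0600 = [0.0219 + 0.0086] / 0.0600 = 0.5072 ≈ 0.51
d₂ = d₁ − σ√T = 0.5072 − 0.0600 = 0.4472 ≈ 0.45
Risk-neutral Pr[S_T > K] = N(d₂) = N(0.45) = 0.6736

0.6736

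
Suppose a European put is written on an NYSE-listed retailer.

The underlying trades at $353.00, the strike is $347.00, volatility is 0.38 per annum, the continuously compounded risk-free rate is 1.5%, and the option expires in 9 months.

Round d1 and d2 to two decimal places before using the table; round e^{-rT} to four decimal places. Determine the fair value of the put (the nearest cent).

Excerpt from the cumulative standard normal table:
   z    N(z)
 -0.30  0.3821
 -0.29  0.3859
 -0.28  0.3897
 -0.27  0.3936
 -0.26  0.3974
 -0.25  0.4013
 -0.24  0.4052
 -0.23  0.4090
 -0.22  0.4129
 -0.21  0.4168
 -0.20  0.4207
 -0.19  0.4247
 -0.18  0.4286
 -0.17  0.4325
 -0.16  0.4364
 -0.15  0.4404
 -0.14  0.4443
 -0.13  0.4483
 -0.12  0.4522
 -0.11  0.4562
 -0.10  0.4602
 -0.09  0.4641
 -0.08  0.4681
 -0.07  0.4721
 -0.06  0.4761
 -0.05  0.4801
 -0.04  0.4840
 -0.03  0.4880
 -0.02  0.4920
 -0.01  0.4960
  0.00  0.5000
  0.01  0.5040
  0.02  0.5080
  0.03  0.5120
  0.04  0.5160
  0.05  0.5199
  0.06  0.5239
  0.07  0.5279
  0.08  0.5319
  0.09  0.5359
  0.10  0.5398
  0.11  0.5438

σ√T = 0.38·√0.75 = 0.3291
d₁ = [ln(353/347) + (0.015 + 0.38²/2)·0.75] / 0.3291 = [0.0171 + 0.0654] / 0.3291 = 0.2508 ⇒ 0.25
d₂ = d₁ − σ√T = 0.2508 − 0.3291 = -0.0783 ⇒ -0.08
exp(−rT) = exp(−0.015·0.75) = 0.9888
N(−d₂) = N(0.08) = 0.5319;  N(−d₁) = N(-0.25) = 0.4013
P = 347·0.9888·0.5319 − 353·0.4013 = 182.5021 − 141.6589 = 40.8432

$40.84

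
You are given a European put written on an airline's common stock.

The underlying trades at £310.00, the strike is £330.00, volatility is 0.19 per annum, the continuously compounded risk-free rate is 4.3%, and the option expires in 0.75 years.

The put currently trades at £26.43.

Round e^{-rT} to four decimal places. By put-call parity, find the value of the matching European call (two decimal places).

£16.89

exp(−rT) = exp(−0.043·0.75) = 0.9683
Put-call parity: C − P = S − K·e^(−rT) = 310 − 330·0.9683 = 310 − 319.5390 = -9.5390
C = P + (C − P) = 26.43 + (-9.5390) = 16.8910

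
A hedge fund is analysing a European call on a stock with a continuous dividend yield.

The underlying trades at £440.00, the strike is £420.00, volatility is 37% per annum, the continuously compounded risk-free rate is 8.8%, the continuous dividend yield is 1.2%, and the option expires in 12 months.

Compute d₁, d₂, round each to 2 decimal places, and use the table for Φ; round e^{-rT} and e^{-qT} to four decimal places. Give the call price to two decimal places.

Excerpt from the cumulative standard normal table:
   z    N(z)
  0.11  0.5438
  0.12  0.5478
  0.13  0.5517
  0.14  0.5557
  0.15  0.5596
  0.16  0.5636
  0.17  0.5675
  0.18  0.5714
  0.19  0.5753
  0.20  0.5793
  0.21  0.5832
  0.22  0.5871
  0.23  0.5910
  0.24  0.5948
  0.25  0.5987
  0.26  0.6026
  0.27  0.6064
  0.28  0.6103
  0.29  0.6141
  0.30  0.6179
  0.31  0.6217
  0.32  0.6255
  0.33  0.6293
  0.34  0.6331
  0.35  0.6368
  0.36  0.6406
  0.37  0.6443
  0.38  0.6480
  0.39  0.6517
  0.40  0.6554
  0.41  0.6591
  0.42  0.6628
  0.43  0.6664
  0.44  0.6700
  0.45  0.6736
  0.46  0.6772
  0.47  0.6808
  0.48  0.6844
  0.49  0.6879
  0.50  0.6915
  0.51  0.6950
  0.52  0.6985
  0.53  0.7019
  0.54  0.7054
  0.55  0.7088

£88.44

T = 1;  σ√T = 0.3700
d₁ = [ln(440/420) + (0.088 − 0.012 + 0.37²/2)·1] / 0.3700 = [0.0465 + 0.1444] / 0.3700 = 0.5161 ⇒ 0.52
d₂ = d₁ − σ√T = 0.5161 − 0.3700 = 0.1461 ⇒ 0.15
e^(−qT) = e^(−0.012·1) = 0.9881;  e^(−rT) = e^(−0.088·1) = 0.9158
N(d₁) = N(0.52) = 0.6985;  N(d₂) = N(0.15) = 0.5596
C = 440·0.9881·0.6985 − 420·0.9158·0.5596 = 303.6827 − 215.2423 = 88.4403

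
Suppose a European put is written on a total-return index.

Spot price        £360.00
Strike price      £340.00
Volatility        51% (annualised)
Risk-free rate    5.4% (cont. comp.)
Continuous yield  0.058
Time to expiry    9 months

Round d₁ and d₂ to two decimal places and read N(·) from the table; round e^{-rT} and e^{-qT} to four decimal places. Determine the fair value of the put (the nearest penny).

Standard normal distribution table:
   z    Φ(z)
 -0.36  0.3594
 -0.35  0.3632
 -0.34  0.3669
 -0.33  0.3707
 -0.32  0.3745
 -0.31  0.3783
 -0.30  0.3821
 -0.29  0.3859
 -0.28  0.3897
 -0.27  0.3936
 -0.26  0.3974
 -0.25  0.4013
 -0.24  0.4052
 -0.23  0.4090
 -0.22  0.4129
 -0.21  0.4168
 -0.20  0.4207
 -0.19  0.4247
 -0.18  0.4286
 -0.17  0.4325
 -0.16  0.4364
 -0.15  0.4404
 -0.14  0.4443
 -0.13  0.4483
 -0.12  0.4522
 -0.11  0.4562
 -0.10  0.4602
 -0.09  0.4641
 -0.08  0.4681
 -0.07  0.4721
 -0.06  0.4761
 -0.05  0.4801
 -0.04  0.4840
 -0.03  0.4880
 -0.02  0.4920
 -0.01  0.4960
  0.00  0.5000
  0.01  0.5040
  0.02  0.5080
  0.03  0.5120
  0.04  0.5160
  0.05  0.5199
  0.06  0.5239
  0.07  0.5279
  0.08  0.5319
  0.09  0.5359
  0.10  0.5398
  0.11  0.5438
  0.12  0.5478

£49.79

T = 0.75;  σ√T = 0.4417
ln(S/K) + (r − q + σ²/2)T = ln(360/340) + (0.054 − 0.058 + 0.51²/2)·0.75 = 0.0572 + 0.0945 = 0.1517
d₁ = 0.1517 / 0.4417 = 0.3435 → 0.34
d₂ = d₁ − σ√T = 0.3435 − 0.4417 = -0.0982 → -0.10
exp(−qT) = exp(−0.058·0.75) = 0.9574;  exp(−rT) = exp(−0.054·0.75) = 0.9603
N(−d₂) = N(0.10) = 0.5398;  N(−d₁) = N(-0.34) = 0.3669
P = 340·0.9603·0.5398 − 360·0.9574·0.3669 = 176.2458 − 126.4572 = 49.7886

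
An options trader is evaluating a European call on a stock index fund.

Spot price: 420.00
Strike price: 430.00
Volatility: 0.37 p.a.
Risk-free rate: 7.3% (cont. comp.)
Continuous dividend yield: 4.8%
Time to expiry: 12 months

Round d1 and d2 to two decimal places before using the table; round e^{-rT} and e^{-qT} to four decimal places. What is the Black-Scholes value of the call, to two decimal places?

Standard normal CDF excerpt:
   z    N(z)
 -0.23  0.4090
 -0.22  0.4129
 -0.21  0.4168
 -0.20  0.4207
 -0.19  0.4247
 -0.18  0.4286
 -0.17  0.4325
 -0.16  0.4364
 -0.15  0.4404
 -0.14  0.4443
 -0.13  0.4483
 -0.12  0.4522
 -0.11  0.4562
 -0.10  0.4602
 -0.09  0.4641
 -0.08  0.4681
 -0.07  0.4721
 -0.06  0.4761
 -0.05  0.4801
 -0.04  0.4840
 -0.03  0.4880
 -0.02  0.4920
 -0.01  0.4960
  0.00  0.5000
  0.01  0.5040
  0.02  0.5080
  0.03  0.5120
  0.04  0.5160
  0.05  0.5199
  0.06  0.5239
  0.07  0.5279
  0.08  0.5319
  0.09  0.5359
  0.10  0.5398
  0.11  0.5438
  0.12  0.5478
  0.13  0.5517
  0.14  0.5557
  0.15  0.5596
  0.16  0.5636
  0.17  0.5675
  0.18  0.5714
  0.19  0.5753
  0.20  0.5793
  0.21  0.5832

σ√T = 0.37·√1 = 0.3700
d₁ = [ln(420/430) + (0.073 − 0.048 + 0.37²/2)·1] / 0.3700 = [-0.0235 + 0.0934] / 0.3700 = 0.1890 ⇒ 0.19
d₂ = d₁ − σ√T = 0.1890 − 0.3700 = -0.1810 ⇒ -0.18
e^(−qT) = e^(−0.048·1) = 0.9531;  e^(−rT) = e^(−0.073·1) = 0.9296
N(d₁) = N(0.19) = 0.5753;  N(d₂) = N(-0.18) = 0.4286
C = 420·0.9531·0.5753 − 430·0.9296·0.4286 = 230.2937 − 171.3234 = 58.9703

58.97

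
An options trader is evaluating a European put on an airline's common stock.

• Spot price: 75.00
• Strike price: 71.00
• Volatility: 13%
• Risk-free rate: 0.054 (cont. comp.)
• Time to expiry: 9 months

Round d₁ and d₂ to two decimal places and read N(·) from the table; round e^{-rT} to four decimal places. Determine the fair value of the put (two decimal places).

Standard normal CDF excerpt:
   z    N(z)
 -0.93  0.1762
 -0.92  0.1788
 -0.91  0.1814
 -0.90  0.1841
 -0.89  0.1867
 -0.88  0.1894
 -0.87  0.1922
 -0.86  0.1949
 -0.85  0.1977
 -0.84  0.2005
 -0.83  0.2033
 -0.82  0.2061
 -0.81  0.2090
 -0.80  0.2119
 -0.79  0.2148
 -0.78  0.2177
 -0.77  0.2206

σ√T = 0.13 × 0.8660 = 0.1126
d₁ = [ln(75/71) + (0.054 + ½·0.13²)·0.75] / (σ√T) = (0.0548 + 0.0468) / 0.1126 = 0.9028 → 0.90
d₂ = 0.9028 − 0.1126 = 0.7903 → 0.79
e^(−rT) = e^(−0.054·0.75) = 0.9603
P = 71·0.9603·N(-0.79) − 75·N(-0.90) = 71·0.9603·0.2148 − 75·0.1841 = 14.6453 − 13.8075 = 0.8378

0.84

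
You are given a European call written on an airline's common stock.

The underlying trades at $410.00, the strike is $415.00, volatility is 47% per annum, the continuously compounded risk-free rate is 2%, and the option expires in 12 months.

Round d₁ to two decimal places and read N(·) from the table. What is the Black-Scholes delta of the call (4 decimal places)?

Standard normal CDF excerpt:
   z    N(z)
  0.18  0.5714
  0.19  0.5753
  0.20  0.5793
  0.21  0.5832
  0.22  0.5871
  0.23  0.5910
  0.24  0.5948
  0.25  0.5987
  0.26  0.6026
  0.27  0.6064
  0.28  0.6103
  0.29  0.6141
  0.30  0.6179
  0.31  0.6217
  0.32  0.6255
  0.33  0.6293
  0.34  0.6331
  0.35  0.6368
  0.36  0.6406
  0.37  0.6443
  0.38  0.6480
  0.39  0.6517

T = 1;  σ√T = 0.4700
d₁ = [ln(410/415) + (0.02 + ½·0.47²)·1] / (σ√T) = (-0.0121 + 0.1304) / 0.4700 = 0.2518 → 0.25
N(d₁) = N(0.25) = 0.5987
Δ_call = N(d₁) = 0.5987

0.5987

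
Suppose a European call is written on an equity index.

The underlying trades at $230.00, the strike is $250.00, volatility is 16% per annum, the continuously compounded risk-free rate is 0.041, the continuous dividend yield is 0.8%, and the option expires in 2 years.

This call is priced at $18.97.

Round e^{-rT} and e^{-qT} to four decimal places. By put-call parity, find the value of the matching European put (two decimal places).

exp(−qT) = exp(−0.008·2) = 0.9841;  exp(−rT) = exp(−0.041·2) = 0.9213
Put-call parity: C − P = S·e^(−qT) − K·e^(−rT) = 230·0.9841 − 250·0.9213 = 226.3430 − 230.3250 = -3.9820
P = C − (C − P) = 18.97 − (-3.9820) = 22.9520

$22.95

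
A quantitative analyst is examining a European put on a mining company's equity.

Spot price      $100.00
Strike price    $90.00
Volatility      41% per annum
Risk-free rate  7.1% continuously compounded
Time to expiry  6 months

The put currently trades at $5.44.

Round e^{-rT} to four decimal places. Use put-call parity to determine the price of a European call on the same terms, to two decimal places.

$18.58

exp(−rT) = exp(−0.071·0.5) = 0.9651
Put-call parity: C − P = S − K·e^(−rT) = 100 − 90·0.9651 = 100 − 86.8590 = 13.1410
C = P + (C − P) = 5.44 + (13.1410) = 18.5810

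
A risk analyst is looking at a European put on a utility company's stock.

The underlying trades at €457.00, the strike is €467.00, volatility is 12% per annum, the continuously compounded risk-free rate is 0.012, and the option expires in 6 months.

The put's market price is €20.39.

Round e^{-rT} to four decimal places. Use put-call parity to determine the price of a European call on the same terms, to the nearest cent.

e^(−rT) = e^(−0.012·0.5) = 0.9940
Put-call parity: C − P = S − K·e^(−rT) = 457 − 467·0.9940 = 457 − 464.1980 = -7.1980
C = P + (C − P) = 20.39 + (-7.1980) = 13.1920

€13.19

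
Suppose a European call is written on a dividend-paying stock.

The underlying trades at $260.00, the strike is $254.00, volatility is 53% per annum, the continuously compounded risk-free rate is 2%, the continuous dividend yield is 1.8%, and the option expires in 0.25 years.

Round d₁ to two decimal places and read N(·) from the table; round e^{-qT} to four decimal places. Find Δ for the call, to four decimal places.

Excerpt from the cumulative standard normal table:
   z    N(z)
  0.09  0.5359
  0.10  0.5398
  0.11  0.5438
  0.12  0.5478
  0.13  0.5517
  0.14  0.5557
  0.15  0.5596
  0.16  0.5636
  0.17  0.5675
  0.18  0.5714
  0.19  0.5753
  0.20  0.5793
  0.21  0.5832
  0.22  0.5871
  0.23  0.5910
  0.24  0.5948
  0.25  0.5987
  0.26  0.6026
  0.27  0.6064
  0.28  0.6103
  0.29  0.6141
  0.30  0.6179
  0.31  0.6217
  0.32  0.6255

0.5845

σ√T = 0.53 × 0.5000 = 0.2650
d₁ = [ln(260/254) + (0.02 − 0.018 + 0.53²/2)·0.25] / 0.2650 = [0.0233 + 0.0356] / 0.2650 = 0.2225 → 0.22
N(d₁) = N(0.22) = 0.5871
Δ_call = e^(−qT)·N(d₁) = 0.9955·0.5871 = 0.5845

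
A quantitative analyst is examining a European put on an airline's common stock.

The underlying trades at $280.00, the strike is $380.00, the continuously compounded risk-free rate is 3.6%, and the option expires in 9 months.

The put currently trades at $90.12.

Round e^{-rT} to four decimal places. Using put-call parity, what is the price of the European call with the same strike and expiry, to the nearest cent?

$0.23

e^(−rT) = e^(−0.036·0.75) = 0.9734
Put-call parity: C − P = S − K·e^(−rT) = 280 − 380·0.9734 = 280 − 369.8920 = -89.8920
C = P + (C − P) = 90.12 + (-89.8920) = 0.2280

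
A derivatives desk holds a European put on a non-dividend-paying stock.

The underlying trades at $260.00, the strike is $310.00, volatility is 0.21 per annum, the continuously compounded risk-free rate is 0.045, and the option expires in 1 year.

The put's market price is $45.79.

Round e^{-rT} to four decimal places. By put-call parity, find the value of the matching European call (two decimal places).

$9.43

exp(−rT) = exp(−0.045·1) = 0.9560
Put-call parity: C − P = S − K·e^(−rT) = 260 − 310·0.9560 = 260 − 296.3600 = -36.3600
C = P + (C − P) = 45.79 + (-36.3600) = 9.4300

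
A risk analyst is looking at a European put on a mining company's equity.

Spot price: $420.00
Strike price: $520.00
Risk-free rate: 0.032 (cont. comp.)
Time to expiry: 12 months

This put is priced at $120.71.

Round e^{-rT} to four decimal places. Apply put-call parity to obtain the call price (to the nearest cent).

exp(−rT) = exp(−0.032·1) = 0.9685
Put-call parity: C − P = S − K·e^(−rT) = 420 − 520·0.9685 = 420 − 503.6200 = -83.6200
C = P + (C − P) = 120.71 + (-83.6200) = 37.0900

$37.09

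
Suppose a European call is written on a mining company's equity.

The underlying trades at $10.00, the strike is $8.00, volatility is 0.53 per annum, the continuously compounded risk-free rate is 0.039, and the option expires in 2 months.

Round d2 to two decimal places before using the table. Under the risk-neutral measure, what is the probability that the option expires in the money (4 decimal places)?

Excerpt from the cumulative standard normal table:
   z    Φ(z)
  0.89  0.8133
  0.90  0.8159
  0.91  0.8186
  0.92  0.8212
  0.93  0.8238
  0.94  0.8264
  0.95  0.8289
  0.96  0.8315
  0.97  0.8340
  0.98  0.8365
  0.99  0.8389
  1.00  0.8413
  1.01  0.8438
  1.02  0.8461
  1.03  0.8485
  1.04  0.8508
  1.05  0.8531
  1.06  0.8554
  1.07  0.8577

σ√T = 0.53 × 0.4082 = 0.2164
d₁ = [ln(10/8) + (0.039 + ½·0.53²)·0.1667] / (σ√T) = (0.2231 + 0.0299) / 0.2164 = 1.1695 which rounds to 1.17
d₂ = 1.1695 − 0.2164 = 0.9532 which rounds to 0.95
Pr(exercise) under Q = N(d₂) = 0.8289

0.8289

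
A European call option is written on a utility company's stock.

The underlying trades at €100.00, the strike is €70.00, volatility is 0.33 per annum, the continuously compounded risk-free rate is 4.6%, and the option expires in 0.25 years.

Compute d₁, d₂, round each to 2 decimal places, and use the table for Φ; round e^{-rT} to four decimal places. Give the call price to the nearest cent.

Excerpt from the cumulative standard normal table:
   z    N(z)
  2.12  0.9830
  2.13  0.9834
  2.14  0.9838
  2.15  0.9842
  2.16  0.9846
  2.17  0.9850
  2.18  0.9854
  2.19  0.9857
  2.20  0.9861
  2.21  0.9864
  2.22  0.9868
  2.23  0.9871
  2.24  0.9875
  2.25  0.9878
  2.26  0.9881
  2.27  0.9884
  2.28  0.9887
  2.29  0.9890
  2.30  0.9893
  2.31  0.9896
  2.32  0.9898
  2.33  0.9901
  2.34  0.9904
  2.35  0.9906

T = 0.25;  σ√T = 0.1650
d₁ = [ln(100/70) + (0.046 + 0.33²/2)·0.25] / 0.1650 = [0.3567 + 0.0251] / 0.1650 = 2.3139 → 2.31
d₂ = d₁ − σ√T = 2.3139 − 0.1650 = 2.1489 → 2.15
e^(−rT) = e^(−0.046·0.25) = 0.9886
C = 100·N(2.31) − 70·0.9886·N(2.15) = 100·0.9896 − 70·0.9886·0.9842 = 98.9600 − 68.1086 = 30.8514

€30.85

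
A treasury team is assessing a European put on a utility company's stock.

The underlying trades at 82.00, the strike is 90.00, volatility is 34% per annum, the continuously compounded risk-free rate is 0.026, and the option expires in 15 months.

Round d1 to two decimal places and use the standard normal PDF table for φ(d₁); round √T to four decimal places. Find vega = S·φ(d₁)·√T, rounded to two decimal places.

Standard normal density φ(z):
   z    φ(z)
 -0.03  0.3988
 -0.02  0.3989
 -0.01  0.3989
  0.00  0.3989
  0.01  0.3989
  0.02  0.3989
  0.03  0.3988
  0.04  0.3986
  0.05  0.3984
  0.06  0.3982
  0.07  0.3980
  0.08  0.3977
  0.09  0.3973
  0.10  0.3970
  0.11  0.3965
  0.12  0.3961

σ√T = 0.34·√1.25 = 0.3801
d₁ = [ln(82/90) + (0.026 + 0.34²/2)·1.25] / 0.3801 = [-0.0931 + 0.1048] / 0.3801 = 0.0307 ⇒ 0.03
√T = √1.25 = 1.1180
φ(d₁) = φ(0.03) = 0.3988
vega = S·φ(d₁)·√T = 82·0.3988·1.1180 = 36.5604

36.56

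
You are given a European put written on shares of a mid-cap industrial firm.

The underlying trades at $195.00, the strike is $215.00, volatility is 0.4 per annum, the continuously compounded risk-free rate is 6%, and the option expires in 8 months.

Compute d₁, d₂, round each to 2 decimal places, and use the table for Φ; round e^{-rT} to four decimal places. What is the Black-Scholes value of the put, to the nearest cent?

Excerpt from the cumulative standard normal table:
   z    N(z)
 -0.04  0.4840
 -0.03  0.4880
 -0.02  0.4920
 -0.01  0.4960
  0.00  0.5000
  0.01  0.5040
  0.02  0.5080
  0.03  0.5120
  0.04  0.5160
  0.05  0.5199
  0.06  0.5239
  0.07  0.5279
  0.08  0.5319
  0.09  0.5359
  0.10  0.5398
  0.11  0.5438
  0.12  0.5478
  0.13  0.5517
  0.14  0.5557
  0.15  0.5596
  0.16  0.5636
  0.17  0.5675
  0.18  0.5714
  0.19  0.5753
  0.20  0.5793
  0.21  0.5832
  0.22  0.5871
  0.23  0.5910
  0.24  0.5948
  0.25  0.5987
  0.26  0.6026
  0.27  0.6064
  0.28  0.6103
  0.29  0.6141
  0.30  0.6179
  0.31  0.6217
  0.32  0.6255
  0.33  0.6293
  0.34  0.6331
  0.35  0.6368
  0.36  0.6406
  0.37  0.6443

$32.50

σ√T = 0.4·√0.6667 = 0.3266
d₁ = [ln(195/215) + (0.06 + 0.4²/2)·0.6667] / 0.3266 = [-0.0976 + 0.0933] / 0.3266 = -0.0132 ≈ -0.01
d₂ = d₁ − σ√T = -0.0132 − 0.3266 = -0.3398 ≈ -0.34
e^(−rT) = e^(−0.06·0.6667) = 0.9608
N(−d₂) = N(0.34) = 0.6331;  N(−d₁) = N(0.01) = 0.5040
P = 215·0.9608·0.6331 − 195·0.5040 = 130.7807 − 98.2800 = 32.5007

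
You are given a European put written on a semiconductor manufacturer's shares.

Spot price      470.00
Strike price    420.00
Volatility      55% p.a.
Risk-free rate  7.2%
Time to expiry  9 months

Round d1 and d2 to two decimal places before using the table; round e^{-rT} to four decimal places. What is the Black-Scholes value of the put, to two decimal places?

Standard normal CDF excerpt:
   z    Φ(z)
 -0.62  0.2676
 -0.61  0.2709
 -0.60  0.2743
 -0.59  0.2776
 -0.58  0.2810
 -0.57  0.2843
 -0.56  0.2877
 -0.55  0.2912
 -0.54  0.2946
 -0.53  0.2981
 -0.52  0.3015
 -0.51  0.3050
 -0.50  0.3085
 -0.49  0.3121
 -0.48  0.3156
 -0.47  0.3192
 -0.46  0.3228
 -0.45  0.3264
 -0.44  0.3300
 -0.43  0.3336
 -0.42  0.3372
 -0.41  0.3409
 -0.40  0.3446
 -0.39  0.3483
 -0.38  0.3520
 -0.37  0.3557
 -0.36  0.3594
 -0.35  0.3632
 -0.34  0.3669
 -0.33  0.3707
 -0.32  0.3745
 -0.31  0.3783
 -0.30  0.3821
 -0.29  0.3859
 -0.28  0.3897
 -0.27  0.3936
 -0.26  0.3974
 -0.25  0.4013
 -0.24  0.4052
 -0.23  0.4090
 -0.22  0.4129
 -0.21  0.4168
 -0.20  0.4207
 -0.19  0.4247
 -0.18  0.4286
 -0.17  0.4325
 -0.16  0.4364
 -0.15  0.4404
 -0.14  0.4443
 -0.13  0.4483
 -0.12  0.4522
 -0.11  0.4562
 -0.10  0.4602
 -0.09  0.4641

T = 0.75;  σ√T = 0.4763
d₁ = [ln(470/420) + (0.072 + 0.55²/2)·0.75] / 0.4763 = [0.1125 + 0.1674] / 0.4763 = 0.5877 ≈ 0.59
d₂ = d₁ − σ√T = 0.5877 − 0.4763 = 0.1114 ≈ 0.11
e^(−rT) = e^(−0.072·0.75) = 0.9474
N(−d₂) = N(-0.11) = 0.4562;  N(−d₁) = N(-0.59) = 0.2776
P = 420·0.9474·0.4562 − 470·0.2776 = 181.5256 − 130.4720 = 51.0536

51.05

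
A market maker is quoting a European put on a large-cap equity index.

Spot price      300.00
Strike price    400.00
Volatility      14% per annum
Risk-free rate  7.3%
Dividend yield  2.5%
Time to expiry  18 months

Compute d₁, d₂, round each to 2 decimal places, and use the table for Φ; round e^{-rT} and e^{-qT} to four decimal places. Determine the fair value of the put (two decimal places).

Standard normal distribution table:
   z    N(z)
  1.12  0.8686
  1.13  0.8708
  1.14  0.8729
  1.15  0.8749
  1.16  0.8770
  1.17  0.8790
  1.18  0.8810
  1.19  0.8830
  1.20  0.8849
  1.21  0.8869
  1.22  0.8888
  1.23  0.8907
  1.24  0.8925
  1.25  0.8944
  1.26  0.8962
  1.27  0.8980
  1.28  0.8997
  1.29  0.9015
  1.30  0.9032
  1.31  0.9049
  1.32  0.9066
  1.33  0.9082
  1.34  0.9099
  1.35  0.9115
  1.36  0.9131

72.22

σ√T = 0.14·√1.5 = 0.1715
d₁ = [ln(300/400) + (0.073 − 0.025 + 0.14²/2)·1.5] / 0.1715 = [-0.2877 + 0.0867] / 0.1715 = -1.1722 which rounds to -1.17
d₂ = d₁ − σ√T = -1.1722 − 0.1715 = -1.3436 which rounds to -1.34
e^(−qT) = e^(−0.025·1.5) = 0.9632;  e^(−rT) = e^(−0.073·1.5) = 0.8963
N(−d₂) = N(1.34) = 0.9099;  N(−d₁) = N(1.17) = 0.8790
P = 400·0.8963·0.9099 − 300·0.9632·0.8790 = 326.2173 − 253.9958 = 72.2215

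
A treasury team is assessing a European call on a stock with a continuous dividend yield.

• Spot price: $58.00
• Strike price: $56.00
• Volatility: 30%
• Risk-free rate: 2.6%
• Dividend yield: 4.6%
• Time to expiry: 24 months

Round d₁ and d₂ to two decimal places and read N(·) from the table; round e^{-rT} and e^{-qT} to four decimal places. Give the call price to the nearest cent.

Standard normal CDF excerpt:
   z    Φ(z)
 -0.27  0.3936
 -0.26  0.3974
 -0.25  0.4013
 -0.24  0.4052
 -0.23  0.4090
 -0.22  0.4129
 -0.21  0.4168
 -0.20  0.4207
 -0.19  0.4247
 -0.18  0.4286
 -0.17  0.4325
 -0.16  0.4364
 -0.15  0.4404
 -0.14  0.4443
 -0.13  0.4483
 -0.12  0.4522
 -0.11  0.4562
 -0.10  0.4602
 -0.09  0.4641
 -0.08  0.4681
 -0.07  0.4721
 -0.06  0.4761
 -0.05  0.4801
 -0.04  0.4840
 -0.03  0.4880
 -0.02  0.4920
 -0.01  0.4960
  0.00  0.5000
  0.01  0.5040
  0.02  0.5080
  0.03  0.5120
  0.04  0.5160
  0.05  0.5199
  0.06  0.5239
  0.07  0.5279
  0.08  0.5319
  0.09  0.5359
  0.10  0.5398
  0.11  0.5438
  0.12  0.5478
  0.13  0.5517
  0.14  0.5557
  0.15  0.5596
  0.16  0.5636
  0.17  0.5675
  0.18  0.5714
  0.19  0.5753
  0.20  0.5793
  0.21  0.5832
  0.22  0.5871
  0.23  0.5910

T = 2;  σ√T = 0.4243
d₁ = [ln(58/56) + (0.026 − 0.046 + 0.3²/2)·2] / 0.4243 = [0.0351 + 0.0500] / 0.4243 = 0.2006 ≈ 0.20
d₂ = d₁ − σ√T = 0.2006 − 0.4243 = -0.2237 ≈ -0.22
exp(−qT) = exp(−0.046·2) = 0.9121;  exp(−rT) = exp(−0.026·2) = 0.9493
N(d₁) = N(0.20) = 0.5793;  N(d₂) = N(-0.22) = 0.4129
C = 58·0.9121·0.5793 − 56·0.9493·0.4129 = 30.6460 − 21.9501 = 8.6959

$8.70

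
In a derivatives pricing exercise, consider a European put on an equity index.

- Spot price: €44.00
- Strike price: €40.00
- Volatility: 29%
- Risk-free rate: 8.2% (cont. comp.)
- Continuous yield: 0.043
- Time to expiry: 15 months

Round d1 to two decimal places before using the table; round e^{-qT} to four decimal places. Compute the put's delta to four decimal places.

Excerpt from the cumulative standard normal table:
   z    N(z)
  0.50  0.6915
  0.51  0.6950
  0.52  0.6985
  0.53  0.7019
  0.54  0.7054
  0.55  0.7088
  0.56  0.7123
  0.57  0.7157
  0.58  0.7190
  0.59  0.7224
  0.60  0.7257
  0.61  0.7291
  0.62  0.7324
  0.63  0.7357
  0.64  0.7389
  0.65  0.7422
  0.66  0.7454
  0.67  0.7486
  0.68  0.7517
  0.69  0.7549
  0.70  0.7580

T = 1.25;  σ√T = 0.3242
d₁ = [ln(44/40) + (0.082 − 0.043 + 0.29²/2)·1.25] / 0.3242 = [0.0953 + 0.1013] / 0.3242 = 0.6064 ⇒ 0.61
N(d₁) = N(0.61) = 0.7291
Δ_put = exp(−qT)·(N(d₁) − 1) = 0.9477·(0.7291 − 1) = -0.2567

-0.2567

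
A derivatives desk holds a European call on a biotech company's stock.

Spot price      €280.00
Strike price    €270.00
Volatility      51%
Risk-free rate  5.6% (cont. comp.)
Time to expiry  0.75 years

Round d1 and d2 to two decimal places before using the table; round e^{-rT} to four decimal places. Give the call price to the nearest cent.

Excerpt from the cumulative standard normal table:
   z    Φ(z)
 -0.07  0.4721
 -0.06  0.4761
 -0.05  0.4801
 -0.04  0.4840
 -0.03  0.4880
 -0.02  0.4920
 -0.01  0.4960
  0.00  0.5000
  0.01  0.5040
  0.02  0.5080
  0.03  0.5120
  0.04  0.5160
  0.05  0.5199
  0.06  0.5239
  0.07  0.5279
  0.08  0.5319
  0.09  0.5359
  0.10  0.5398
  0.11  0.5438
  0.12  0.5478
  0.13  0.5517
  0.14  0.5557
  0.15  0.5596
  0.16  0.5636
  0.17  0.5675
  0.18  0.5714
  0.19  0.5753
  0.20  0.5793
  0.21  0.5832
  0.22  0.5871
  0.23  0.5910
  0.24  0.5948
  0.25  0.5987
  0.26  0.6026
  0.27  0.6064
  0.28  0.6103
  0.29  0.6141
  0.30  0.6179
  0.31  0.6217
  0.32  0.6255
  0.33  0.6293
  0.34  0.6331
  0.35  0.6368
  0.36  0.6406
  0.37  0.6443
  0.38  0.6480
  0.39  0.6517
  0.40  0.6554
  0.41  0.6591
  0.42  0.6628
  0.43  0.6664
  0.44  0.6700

T = 0.75;  σ√T = 0.4417
d₁ = [ln(280/270) + (0.056 + 0.51²/2)·0.75] / 0.4417 = [0.0364 + 0.1395] / 0.4417 = 0.3983 → 0.40
d₂ = d₁ − σ√T = 0.3983 − 0.4417 = -0.0434 → -0.04
exp(−rT) = exp(−0.056·0.75) = 0.9589
N(d₁) = N(0.40) = 0.6554;  N(d₂) = N(-0.04) = 0.4840
C = 280·0.6554 − 270·0.9589·0.4840 = 183.5120 − 125.3091 = 58.2029

€58.20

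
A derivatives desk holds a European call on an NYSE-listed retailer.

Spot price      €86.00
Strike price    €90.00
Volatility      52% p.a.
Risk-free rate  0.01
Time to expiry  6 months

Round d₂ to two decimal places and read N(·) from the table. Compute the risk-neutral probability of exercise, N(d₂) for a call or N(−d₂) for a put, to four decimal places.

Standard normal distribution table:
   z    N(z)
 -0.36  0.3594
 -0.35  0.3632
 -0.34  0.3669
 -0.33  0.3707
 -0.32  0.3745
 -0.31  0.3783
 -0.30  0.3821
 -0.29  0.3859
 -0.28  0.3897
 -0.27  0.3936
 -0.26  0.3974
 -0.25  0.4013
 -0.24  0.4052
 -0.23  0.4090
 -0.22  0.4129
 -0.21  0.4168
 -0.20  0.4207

0.3859

T = 0.5;  σ√T = 0.3677
ln(S/K) + (r + σ²/2)T = ln(86/90) + (0.01 + 0.52²/2)·0.5 = -0.0455 + 0.0726 = 0.0271
d₁ = 0.0271 / 0.3677 = 0.0738 ≈ 0.07
d₂ = d₁ − σ√T = 0.0738 − 0.3677 = -0.2939 ≈ -0.29
Risk-neutral Pr[S_T > K] = N(d₂) = N(-0.29) = 0.3859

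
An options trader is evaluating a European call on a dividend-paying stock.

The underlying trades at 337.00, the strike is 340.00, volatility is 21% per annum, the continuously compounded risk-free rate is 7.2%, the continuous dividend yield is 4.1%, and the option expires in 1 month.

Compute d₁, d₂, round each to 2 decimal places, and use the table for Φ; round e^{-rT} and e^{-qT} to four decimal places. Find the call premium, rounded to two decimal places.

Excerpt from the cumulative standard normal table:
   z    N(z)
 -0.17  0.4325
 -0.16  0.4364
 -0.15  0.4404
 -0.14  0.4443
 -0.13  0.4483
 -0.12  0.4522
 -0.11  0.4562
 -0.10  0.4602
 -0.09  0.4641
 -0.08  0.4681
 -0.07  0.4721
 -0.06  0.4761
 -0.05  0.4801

σ√T = 0.21·√0.08333 = 0.0606
d₁ = [ln(337/340) + (0.072 − 0.041 + ½·0.21²)·0.08333] / (σ√T) = (-0.0089 + 0.0044) / 0.0606 = -0.0733 → -0.07
d₂ = -0.0733 − 0.0606 = -0.1339 → -0.13
e^(−qT) = e^(−0.041·0.08333) = 0.9966;  e^(−rT) = e^(−0.072·0.08333) = 0.9940
C = 337·0.9966·N(-0.07) − 340·0.9940·N(-0.13) = 337·0.9966·0.4721 − 340·0.9940·0.4483 = 158.5568 − 151.5075 = 7.0493

7.05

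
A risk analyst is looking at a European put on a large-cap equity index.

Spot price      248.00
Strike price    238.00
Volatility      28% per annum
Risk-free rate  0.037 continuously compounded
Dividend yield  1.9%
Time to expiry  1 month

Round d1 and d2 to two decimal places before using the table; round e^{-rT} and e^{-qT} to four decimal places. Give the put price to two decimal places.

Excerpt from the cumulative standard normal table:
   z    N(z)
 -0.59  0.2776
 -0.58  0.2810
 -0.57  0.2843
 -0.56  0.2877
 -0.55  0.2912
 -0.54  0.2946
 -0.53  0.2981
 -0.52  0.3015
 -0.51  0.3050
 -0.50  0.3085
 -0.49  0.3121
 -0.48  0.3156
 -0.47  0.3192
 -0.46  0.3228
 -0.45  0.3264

3.66

T = 0.08333;  σ√T = 0.0808
d₁ = [ln(248/238) + (0.037 − 0.019 + 0.28²/2)·0.08333] / 0.0808 = [0.0412 + 0.0048] / 0.0808 = 0.5682 ≈ 0.57
d₂ = d₁ − σ√T = 0.5682 − 0.0808 = 0.4873 ≈ 0.49
e^(−qT) = e^(−0.019·0.08333) = 0.9984;  e^(−rT) = e^(−0.037·0.08333) = 0.9969
N(−d₂) = N(-0.49) = 0.3121;  N(−d₁) = N(-0.57) = 0.2843
P = 238·0.9969·0.3121 − 248·0.9984·0.2843 = 74.0495 − 70.3936 = 3.6559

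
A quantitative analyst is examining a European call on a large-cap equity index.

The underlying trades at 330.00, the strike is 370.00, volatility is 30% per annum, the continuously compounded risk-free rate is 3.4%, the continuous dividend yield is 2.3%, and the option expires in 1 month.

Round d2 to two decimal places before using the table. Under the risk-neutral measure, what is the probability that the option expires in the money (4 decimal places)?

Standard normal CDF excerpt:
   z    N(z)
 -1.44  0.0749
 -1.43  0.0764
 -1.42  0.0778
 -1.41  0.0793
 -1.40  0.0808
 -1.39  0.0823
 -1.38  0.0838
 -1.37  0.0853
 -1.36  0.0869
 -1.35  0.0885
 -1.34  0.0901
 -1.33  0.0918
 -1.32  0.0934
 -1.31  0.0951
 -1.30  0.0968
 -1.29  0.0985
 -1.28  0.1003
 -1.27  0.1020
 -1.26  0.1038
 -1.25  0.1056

0.0885

σ√T = 0.3 × 0.2887 = 0.0866
d₁ = [ln(330/370) + (0.034 − 0.023 + ½·0.3²)·0.08333] / (σ√T) = (-0.1144 + 0.0047) / 0.0866 = -1.2672 which rounds to -1.27
d₂ = -1.2672 − 0.0866 = -1.3538 which rounds to -1.35
Risk-neutral Pr[S_T > K] = N(d₂) = N(-1.35) = 0.0885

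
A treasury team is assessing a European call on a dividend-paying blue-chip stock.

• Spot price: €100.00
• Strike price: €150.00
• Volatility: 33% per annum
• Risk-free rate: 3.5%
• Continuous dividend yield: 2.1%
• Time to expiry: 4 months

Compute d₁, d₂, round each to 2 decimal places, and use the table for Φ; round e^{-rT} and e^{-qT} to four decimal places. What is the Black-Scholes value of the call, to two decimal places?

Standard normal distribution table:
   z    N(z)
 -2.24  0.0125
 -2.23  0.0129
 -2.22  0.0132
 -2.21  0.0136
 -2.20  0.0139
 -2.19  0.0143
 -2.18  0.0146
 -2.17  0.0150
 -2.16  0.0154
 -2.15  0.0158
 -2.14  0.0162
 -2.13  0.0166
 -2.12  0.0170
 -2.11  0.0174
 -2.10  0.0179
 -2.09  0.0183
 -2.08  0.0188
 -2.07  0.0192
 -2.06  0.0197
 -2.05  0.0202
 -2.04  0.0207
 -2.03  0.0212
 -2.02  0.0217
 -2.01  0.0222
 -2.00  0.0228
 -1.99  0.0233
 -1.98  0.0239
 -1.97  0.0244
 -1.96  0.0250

T = 0.3333;  σ√T = 0.1905
d₁ = [ln(100/150) + (0.035 − 0.021 + 0.33²/2)·0.3333] / 0.1905 = [-0.4055 + 0.0228] / 0.1905 = -2.0084 → -2.01
d₂ = d₁ − σ√T = -2.0084 − 0.1905 = -2.1989 → -2.20
e^(−qT) = e^(−0.021·0.3333) = 0.9930;  e^(−rT) = e^(−0.035·0.3333) = 0.9884
C = 100·0.9930·N(-2.01) − 150·0.9884·N(-2.20) = 100·0.9930·0.0222 − 150·0.9884·0.0139 = 2.2045 − 2.0608 = 0.1436

€0.14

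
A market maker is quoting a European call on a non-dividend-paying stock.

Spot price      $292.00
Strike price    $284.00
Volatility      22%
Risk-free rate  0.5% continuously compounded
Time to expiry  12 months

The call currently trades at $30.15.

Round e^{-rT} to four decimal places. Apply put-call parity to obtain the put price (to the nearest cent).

$20.73

e^(−rT) = e^(−0.005·1) = 0.9950
Put-call parity: C − P = S − K·e^(−rT) = 292 − 284·0.9950 = 292 − 282.5800 = 9.4200
P = C − (C − P) = 30.15 − (9.4200) = 20.7300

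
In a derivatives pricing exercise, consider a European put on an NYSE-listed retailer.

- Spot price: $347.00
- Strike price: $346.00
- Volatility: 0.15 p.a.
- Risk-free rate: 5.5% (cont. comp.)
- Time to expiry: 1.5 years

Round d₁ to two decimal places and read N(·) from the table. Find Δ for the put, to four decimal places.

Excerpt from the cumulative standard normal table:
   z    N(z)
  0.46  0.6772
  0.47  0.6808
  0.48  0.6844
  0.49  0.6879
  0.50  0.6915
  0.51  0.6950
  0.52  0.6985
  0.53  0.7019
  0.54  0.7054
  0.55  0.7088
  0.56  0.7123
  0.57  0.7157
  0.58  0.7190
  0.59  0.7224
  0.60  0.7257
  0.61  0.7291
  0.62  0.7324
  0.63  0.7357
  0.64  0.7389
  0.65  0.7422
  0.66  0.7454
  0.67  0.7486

-0.2877

σ√T = 0.15·√1.5 = 0.1837
d₁ = [ln(347/346) + (0.055 + 0.15²/2)·1.5] / 0.1837 = [0.0029 + 0.0994] / 0.1837 = 0.5566 which rounds to 0.56
N(d₁) = N(0.56) = 0.7123
Δ_put = N(d₁) − 1 = 0.7123 − 1 = -0.2877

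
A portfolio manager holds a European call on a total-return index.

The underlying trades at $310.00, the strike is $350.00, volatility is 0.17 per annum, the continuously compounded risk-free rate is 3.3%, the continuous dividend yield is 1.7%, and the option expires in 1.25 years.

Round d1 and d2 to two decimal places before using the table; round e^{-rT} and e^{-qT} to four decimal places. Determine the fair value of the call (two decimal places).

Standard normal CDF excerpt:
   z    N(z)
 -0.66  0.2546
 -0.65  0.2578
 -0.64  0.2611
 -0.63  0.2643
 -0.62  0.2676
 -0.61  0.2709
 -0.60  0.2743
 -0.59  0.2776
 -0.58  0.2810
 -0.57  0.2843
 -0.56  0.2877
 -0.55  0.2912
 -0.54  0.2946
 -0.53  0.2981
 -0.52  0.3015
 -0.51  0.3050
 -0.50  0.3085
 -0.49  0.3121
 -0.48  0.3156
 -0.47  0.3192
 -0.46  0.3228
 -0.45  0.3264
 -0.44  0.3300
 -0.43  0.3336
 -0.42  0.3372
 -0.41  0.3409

$11.38

σ√T = 0.17·√1.25 = 0.1901
d₁ = [ln(310/350) + (0.033 − 0.017 + ½·0.17²)·1.25] / (σ√T) = (-0.1214 + 0.0381) / 0.1901 = -0.4383 → -0.44
d₂ = -0.4383 − 0.1901 = -0.6283 → -0.63
exp(−qT) = exp(−0.017·1.25) = 0.9790;  exp(−rT) = exp(−0.033·1.25) = 0.9596
N(d₁) = N(-0.44) = 0.3300;  N(d₂) = N(-0.63) = 0.2643
C = 310·0.9790·0.3300 − 350·0.9596·0.2643 = 100.1517 − 88.7678 = 11.3839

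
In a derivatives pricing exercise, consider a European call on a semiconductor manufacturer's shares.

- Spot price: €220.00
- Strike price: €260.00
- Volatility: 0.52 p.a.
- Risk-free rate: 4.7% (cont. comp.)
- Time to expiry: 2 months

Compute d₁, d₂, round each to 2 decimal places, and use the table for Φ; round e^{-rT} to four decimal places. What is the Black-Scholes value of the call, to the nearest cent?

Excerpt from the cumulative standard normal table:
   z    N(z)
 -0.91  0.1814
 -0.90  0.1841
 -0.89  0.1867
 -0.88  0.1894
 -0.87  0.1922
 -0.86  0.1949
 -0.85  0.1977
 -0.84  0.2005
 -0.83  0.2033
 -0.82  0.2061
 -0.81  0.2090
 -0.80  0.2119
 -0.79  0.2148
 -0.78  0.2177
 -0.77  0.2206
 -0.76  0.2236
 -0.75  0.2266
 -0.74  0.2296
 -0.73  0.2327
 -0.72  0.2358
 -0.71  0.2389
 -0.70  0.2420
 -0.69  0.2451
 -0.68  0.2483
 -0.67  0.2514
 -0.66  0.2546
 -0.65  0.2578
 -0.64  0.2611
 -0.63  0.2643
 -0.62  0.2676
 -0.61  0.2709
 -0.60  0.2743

σ√T = 0.52·√0.1667 = 0.2123
ln(S/K) + (r + σ²/2)T = ln(220/260) + (0.047 + 0.52²/2)·0.1667 = -0.1671 + 0.0304 = -0.1367
d₁ = -0.1367 / 0.2123 = -0.6439 → -0.64
d₂ = d₁ − σ√T = -0.6439 − 0.2123 = -0.8562 → -0.86
exp(−rT) = exp(−0.047·0.1667) = 0.9922
N(d₁) = N(-0.64) = 0.2611;  N(d₂) = N(-0.86) = 0.1949
C = 220·0.2611 − 260·0.9922·0.1949 = 57.4420 − 50.2787 = 7.1633

€7.16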